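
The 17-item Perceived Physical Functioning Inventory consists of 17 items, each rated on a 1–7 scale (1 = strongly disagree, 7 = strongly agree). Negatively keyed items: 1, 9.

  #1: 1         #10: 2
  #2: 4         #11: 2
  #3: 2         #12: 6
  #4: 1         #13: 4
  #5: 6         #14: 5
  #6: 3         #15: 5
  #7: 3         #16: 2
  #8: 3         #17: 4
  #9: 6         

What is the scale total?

Raw sum = 59. Negatively keyed items: 1, 9; their raw sum = 7.
Each reversal replaces raw with 8 − raw, changing the total by 8 − 2·raw per item.
Total = 59 + 2·8 − 2·7 = 59 + 16 − 14 = 61

61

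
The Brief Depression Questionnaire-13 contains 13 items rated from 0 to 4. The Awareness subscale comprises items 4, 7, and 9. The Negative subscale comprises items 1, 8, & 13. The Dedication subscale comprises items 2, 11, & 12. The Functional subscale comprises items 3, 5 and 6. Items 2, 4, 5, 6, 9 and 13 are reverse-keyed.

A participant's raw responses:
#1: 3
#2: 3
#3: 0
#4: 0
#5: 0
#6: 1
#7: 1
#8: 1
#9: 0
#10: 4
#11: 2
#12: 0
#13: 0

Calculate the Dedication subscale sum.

3

Dedication items: 2, 11, 12.
Of these, item 2 is reverse-keyed; on a 0–4 scale, reversed = 4 − raw.
  item 2: 4 − 3 = 1
  item 11: 2
  item 12: 0
Sum = 1 + 2 + 0 = 3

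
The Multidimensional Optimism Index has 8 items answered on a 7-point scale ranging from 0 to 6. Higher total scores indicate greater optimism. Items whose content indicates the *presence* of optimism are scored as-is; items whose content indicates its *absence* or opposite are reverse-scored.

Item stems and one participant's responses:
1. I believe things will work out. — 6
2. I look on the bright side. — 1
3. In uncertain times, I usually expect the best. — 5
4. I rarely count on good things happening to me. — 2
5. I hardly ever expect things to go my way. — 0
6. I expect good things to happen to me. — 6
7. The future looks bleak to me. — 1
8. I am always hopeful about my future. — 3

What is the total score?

Items 4, 5, 7 describe the absence/opposite of optimism → reverse-score.
reversed = (0+6) − raw = 6 − raw.
  item 1: 6
  item 2: 1
  item 3: 5
  item 4: 6 − 2 = 4
  item 5: 6 − 0 = 6
  item 6: 6
  item 7: 6 − 1 = 5
  item 8: 3
Total = 6 + 1 + 5 + 4 + 6 + 6 + 5 + 3 = 36

36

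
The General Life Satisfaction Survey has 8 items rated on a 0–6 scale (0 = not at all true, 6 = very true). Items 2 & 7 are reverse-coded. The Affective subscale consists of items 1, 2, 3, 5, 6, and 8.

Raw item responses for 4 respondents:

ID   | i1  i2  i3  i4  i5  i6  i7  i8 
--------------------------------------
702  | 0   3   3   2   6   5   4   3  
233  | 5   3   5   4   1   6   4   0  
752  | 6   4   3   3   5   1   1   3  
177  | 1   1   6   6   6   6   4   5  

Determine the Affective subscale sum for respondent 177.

29

Respondent 177 raw: 1, 1, 6, 6, 6, 6, 4, 5.
Affective items: 1, 2, 3, 5, 6, 8.
Reverse-coded (on a 0–6 scale, reversed = 6 − raw):
  item 1: 1
  item 2: 6 − 1 = 5
  item 3: 6
  item 5: 6
  item 6: 6
  item 8: 5
Sum = 1 + 5 + 6 + 6 + 6 + 5 = 29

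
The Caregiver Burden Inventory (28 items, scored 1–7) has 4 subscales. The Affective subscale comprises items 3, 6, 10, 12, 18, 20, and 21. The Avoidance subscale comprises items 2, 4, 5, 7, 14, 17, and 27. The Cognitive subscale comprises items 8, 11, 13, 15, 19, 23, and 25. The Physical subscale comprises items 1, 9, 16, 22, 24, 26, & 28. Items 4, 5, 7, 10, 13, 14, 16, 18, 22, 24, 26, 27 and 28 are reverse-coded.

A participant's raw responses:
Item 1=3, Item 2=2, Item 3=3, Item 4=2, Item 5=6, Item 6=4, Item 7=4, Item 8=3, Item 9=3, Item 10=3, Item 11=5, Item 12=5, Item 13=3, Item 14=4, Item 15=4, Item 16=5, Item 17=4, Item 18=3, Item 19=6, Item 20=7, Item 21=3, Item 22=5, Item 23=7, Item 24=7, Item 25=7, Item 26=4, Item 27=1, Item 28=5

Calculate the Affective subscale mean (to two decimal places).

Affective items: 3, 6, 10, 12, 18, 20, 21.
Of these, items 10 and 18 are reverse-coded; reverse-coded value = 8 − response.
  item 3: 3
  item 6: 4
  item 10: 8 − 3 = 5
  item 12: 5
  item 18: 8 − 3 = 5
  item 20: 7
  item 21: 3
Sum = 3 + 4 + 5 + 5 + 5 + 7 + 3 = 32
Mean = 32 / 7 = 4.57

4.57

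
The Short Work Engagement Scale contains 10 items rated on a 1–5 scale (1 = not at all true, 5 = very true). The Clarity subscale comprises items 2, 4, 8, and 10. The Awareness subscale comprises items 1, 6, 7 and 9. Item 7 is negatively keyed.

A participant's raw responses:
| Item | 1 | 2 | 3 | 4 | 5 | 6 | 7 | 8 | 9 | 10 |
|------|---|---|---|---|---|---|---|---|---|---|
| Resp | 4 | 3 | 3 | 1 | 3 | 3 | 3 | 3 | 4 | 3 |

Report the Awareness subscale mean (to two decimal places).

3.50

Awareness items: 1, 6, 7, 9.
Of these, item 7 is negatively keyed; reversed = (1+5) − raw = 6 − raw.
  item 1: 4
  item 6: 3
  item 7: 6 − 3 = 3
  item 9: 4
Sum = 4 + 3 + 3 + 4 = 14
Mean = 14 / 4 = 3.50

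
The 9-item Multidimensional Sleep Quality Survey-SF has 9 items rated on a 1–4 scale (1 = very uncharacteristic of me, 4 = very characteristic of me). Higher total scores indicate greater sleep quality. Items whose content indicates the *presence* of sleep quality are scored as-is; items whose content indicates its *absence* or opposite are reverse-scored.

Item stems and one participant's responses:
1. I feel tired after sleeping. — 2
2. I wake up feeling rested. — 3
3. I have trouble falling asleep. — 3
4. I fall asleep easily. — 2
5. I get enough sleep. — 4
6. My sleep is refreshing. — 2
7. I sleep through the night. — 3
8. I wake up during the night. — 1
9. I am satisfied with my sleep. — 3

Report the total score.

Items 1, 3, 8 describe the absence/opposite of sleep quality → reverse-score.
reverse-coded value = 5 − response.
  item 1: 5 − 2 = 3
  item 2: 3
  item 3: 5 − 3 = 2
  item 4: 2
  item 5: 4
  item 6: 2
  item 7: 3
  item 8: 5 − 1 = 4
  item 9: 3
Total = 3 + 3 + 2 + 2 + 4 + 2 + 3 + 4 + 3 = 26

26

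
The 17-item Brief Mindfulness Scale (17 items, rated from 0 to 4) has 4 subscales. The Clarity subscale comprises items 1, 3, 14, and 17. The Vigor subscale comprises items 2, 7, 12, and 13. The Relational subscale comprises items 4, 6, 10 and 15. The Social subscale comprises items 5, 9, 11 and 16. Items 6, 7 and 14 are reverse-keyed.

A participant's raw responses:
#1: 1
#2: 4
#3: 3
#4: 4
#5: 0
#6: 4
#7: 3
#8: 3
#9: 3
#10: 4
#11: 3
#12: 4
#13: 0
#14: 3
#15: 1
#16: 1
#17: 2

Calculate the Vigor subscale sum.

Vigor items: 2, 7, 12, 13.
Of these, item 7 is reverse-keyed; on a 0–4 scale, reversed = 4 − raw.
  item 2: 4
  item 7: 4 − 3 = 1
  item 12: 4
  item 13: 0
Sum = 4 + 1 + 4 + 0 = 9

9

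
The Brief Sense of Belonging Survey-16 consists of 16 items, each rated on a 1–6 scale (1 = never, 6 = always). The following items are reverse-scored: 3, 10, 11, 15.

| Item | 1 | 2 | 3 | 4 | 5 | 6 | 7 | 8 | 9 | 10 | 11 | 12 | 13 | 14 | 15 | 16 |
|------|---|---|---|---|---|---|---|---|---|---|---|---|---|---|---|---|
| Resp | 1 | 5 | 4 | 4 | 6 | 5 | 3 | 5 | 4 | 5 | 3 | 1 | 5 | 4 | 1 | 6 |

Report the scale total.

64

Reverse-scored items use 7 − raw:
  item 3: 7 − 4 = 3
  item 10: 7 − 5 = 2
  item 11: 7 − 3 = 4
  item 15: 7 − 1 = 6
After reverse-coding: 1, 5, 3, 4, 6, 5, 3, 5, 4, 2, 4, 1, 5, 4, 6, 6
Total = 1 + 5 + 3 + 4 + 6 + 5 + 3 + 5 + 4 + 2 + 4 + 1 + 5 + 4 + 6 + 6 = 64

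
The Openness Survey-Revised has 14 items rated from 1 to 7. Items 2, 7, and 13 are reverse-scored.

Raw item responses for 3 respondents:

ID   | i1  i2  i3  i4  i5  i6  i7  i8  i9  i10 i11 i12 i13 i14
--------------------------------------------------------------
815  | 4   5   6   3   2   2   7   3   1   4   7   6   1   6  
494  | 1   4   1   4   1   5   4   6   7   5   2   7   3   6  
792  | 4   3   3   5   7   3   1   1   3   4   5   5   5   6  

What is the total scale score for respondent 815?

Respondent 815 raw: 4, 5, 6, 3, 2, 2, 7, 3, 1, 4, 7, 6, 1, 6.
Reverse-coded (reversed = (1+7) − raw = 8 − raw):
  item 1: 4
  item 2: 8 − 5 = 3
  item 3: 6
  item 4: 3
  item 5: 2
  item 6: 2
  item 7: 8 − 7 = 1
  item 8: 3
  item 9: 1
  item 10: 4
  item 11: 7
  item 12: 6
  item 13: 8 − 1 = 7
  item 14: 6
Sum = 4 + 3 + 6 + 3 + 2 + 2 + 1 + 3 + 1 + 4 + 7 + 6 + 7 + 6 = 55

55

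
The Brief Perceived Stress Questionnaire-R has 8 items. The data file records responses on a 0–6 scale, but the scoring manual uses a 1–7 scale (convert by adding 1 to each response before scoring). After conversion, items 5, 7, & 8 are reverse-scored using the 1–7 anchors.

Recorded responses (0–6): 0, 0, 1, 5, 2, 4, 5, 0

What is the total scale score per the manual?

Convert to 1–7: 1, 1, 2, 6, 3, 5, 6, 1
Reverse-coded (on a 1–7 scale, reversed = 8 − raw):
  item 5: 8 − 3 = 5
  item 7: 8 − 6 = 2
  item 8: 8 − 1 = 7
Scored: 1, 1, 2, 6, 5, 5, 2, 7
Total = 29

29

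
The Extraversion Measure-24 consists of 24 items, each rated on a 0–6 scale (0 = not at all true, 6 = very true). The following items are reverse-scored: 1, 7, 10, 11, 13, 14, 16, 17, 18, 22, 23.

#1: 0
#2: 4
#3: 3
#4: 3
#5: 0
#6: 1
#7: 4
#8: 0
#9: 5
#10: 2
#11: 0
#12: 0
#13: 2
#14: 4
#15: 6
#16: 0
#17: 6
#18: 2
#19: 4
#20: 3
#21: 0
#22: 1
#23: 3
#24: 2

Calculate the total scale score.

73

Reverse-scored items use 6 − raw:
  item 1: 6 − 0 = 6
  item 7: 6 − 4 = 2
  item 10: 6 − 2 = 4
  item 11: 6 − 0 = 6
  item 13: 6 − 2 = 4
  item 14: 6 − 4 = 2
  item 16: 6 − 0 = 6
  item 17: 6 − 6 = 0
  item 18: 6 − 2 = 4
  item 22: 6 − 1 = 5
  item 23: 6 − 3 = 3
Scored responses: 6, 4, 3, 3, 0, 1, 2, 0, 5, 4, 6, 0, 4, 2, 6, 6, 0, 4, 4, 3, 0, 5, 3, 2
Total = 6 + 4 + 3 + 3 + 0 + 1 + 2 + 0 + 5 + 4 + 6 + 0 + 4 + 2 + 6 + 6 + 0 + 4 + 4 + 3 + 0 + 5 + 3 + 2 = 73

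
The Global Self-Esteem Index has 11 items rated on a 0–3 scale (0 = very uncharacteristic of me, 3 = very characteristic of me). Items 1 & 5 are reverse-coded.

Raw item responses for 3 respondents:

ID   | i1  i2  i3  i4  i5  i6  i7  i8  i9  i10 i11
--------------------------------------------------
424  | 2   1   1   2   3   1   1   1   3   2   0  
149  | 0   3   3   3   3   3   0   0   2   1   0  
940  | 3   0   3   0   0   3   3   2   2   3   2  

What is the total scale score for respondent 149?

18

Respondent 149 raw: 0, 3, 3, 3, 3, 3, 0, 0, 2, 1, 0.
Reverse-coded (reverse-coded value = 3 − response):
  item 1: 3 − 0 = 3
  item 2: 3
  item 3: 3
  item 4: 3
  item 5: 3 − 3 = 0
  item 6: 3
  item 7: 0
  item 8: 0
  item 9: 2
  item 10: 1
  item 11: 0
Sum = 3 + 3 + 3 + 3 + 0 + 3 + 0 + 0 + 2 + 1 + 0 = 18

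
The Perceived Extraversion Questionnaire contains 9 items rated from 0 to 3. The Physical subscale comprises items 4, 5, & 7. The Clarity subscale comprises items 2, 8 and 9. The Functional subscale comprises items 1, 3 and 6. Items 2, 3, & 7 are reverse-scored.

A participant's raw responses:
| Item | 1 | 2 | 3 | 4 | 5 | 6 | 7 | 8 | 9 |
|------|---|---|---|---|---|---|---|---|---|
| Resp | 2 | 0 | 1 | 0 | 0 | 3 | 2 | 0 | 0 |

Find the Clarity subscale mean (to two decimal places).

1.00

Clarity items: 2, 8, 9.
Of these, item 2 is reverse-scored; on a 0–3 scale, reversed = 3 − raw.
  item 2: 3 − 0 = 3
  item 8: 0
  item 9: 0
Sum = 3 + 0 + 0 = 3
Mean = 3 / 3 = 1.00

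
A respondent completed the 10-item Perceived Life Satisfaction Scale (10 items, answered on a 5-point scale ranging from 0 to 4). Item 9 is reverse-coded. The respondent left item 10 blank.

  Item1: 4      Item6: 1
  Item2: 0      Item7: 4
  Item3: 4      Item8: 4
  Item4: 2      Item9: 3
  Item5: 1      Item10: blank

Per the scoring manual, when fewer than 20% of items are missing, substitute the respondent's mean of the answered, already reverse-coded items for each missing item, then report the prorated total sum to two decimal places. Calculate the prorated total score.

Reverse-coded (reversed = (0+4) − raw = 4 − raw):
  item 9: 4 − 3 = 1
Completed scored items (9 of 10): 4, 0, 4, 2, 1, 1, 4, 4, 1; sum = 21.
Person mean = 21 / 9 ≈ 2.3333
Prorated total = (21 / 9) × 10 = 23.33 (to 2 dp)

23.33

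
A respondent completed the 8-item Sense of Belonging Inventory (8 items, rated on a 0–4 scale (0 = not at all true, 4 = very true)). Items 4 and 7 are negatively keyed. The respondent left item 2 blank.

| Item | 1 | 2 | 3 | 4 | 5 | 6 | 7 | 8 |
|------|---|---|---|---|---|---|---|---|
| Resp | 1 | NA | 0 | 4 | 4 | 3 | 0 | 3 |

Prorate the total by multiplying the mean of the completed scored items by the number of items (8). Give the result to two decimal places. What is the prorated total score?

Reverse-coded (on a 0–4 scale, reversed = 4 − raw):
  item 4: 4 − 4 = 0
  item 7: 4 − 0 = 4
Completed scored items (7 of 8): 1, 0, 0, 4, 3, 4, 3; sum = 15.
Person mean = 15 / 7 ≈ 2.1429
Prorated total = (15 / 7) × 8 = 17.14 (to 2 dp)

17.14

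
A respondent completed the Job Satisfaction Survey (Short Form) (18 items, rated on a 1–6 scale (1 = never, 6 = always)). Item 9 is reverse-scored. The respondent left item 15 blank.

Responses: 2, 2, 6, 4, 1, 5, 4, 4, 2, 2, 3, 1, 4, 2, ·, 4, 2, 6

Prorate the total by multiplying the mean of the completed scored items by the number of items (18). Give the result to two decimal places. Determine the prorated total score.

Reverse-coded (reverse-coded value = 7 − response):
  item 9: 7 − 2 = 5
Completed scored items (17 of 18): 2, 2, 6, 4, 1, 5, 4, 4, 5, 2, 3, 1, 4, 2, 4, 2, 6; sum = 57.
Person mean = 57 / 17 ≈ 3.3529
Prorated total = (57 / 17) × 18 = 60.35 (to 2 dp)

60.35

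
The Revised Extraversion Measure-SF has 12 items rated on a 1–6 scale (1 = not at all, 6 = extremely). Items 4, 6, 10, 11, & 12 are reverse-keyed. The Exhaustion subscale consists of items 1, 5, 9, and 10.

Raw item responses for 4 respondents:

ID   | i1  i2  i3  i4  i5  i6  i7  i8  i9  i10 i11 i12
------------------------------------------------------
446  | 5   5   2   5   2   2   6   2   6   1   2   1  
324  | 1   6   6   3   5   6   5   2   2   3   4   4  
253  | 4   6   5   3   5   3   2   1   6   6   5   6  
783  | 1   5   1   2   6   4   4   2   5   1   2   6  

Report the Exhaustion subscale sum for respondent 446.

19

Respondent 446 raw: 5, 5, 2, 5, 2, 2, 6, 2, 6, 1, 2, 1.
Exhaustion items: 1, 5, 9, 10.
Reverse-coded (on a 1–6 scale, reversed = 7 − raw):
  item 1: 5
  item 5: 2
  item 9: 6
  item 10: 7 − 1 = 6
Sum = 5 + 2 + 6 + 6 = 19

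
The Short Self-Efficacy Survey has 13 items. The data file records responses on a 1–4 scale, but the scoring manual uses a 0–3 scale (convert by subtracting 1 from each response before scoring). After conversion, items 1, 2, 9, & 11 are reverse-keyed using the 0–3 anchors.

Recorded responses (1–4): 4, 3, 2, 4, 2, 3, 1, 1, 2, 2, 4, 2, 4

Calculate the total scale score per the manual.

Convert to 0–3: 3, 2, 1, 3, 1, 2, 0, 0, 1, 1, 3, 1, 3
Reverse-coded (on a 0–3 scale, reversed = 3 − raw):
  item 1: 3 − 3 = 0
  item 2: 3 − 2 = 1
  item 9: 3 − 1 = 2
  item 11: 3 − 3 = 0
Scored: 0, 1, 1, 3, 1, 2, 0, 0, 2, 1, 0, 1, 3
Total = 15

15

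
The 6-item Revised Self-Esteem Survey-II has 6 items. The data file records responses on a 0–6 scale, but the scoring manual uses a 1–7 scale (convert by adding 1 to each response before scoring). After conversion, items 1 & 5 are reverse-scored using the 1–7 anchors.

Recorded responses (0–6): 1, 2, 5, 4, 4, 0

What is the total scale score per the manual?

24

Convert to 1–7: 2, 3, 6, 5, 5, 1
Reverse-coded (reversed = (1+7) − raw = 8 − raw):
  item 1: 8 − 2 = 6
  item 5: 8 − 5 = 3
Scored: 6, 3, 6, 5, 3, 1
Total = 24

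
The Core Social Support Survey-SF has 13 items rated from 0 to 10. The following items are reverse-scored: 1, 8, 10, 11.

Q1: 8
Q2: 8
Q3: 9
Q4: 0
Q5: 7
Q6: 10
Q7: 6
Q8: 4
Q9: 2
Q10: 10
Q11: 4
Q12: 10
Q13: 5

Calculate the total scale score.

Reverse-scored items use 10 − raw:
  item 1: 10 − 8 = 2
  item 8: 10 − 4 = 6
  item 10: 10 − 10 = 0
  item 11: 10 − 4 = 6
After reverse-coding: 2, 8, 9, 0, 7, 10, 6, 6, 2, 0, 6, 10, 5
Total = 2 + 8 + 9 + 0 + 7 + 10 + 6 + 6 + 2 + 0 + 6 + 10 + 5 = 71

71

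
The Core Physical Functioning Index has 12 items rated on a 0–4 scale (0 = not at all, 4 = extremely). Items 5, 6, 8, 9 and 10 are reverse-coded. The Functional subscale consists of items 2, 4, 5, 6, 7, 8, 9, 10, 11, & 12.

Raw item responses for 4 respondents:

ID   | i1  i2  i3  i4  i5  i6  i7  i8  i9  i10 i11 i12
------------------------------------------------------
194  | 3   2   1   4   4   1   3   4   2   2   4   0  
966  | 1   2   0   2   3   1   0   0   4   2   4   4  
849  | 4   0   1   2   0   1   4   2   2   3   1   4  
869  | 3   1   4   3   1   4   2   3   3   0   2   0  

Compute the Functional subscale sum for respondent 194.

Respondent 194 raw: 3, 2, 1, 4, 4, 1, 3, 4, 2, 2, 4, 0.
Functional items: 2, 4, 5, 6, 7, 8, 9, 10, 11, 12.
Reverse-coded (reverse-coded value = 4 − response):
  item 2: 2
  item 4: 4
  item 5: 4 − 4 = 0
  item 6: 4 − 1 = 3
  item 7: 3
  item 8: 4 − 4 = 0
  item 9: 4 − 2 = 2
  item 10: 4 − 2 = 2
  item 11: 4
  item 12: 0
Sum = 2 + 4 + 0 + 3 + 3 + 0 + 2 + 2 + 4 + 0 = 20

20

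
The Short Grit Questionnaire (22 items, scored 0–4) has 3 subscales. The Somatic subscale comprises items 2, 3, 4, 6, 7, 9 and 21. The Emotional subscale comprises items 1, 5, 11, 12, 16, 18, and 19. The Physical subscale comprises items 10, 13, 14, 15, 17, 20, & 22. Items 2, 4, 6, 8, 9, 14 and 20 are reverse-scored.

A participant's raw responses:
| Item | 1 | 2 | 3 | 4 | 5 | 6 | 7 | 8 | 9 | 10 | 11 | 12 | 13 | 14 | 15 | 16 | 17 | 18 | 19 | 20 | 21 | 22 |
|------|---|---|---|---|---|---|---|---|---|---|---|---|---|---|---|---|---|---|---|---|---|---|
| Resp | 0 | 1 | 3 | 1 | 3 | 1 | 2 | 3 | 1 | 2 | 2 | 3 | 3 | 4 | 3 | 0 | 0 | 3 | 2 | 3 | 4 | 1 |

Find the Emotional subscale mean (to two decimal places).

Emotional items: 1, 5, 11, 12, 16, 18, 19.
  item 1: 0
  item 5: 3
  item 11: 2
  item 12: 3
  item 16: 0
  item 18: 3
  item 19: 2
Sum = 0 + 3 + 2 + 3 + 0 + 3 + 2 = 13
Mean = 13 / 7 = 1.86

1.86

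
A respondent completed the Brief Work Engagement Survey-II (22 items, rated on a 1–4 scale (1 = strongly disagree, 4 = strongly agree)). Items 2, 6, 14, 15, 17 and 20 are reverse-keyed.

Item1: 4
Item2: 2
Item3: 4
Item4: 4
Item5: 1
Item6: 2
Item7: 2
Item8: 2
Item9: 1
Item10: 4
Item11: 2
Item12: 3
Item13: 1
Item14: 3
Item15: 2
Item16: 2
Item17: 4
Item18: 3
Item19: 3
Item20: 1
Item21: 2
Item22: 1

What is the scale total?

Apply reverse scoring (on a 1–4 scale, reversed = 5 − raw):
  item 2: 5 − 2 = 3
  item 6: 5 − 2 = 3
  item 14: 5 − 3 = 2
  item 15: 5 − 2 = 3
  item 17: 5 − 4 = 1
  item 20: 5 − 1 = 4
Scored items: 4, 3, 4, 4, 1, 3, 2, 2, 1, 4, 2, 3, 1, 2, 3, 2, 1, 3, 3, 4, 2, 1
Total = 4 + 3 + 4 + 4 + 1 + 3 + 2 + 2 + 1 + 4 + 2 + 3 + 1 + 2 + 3 + 2 + 1 + 3 + 3 + 4 + 2 + 1 = 55

55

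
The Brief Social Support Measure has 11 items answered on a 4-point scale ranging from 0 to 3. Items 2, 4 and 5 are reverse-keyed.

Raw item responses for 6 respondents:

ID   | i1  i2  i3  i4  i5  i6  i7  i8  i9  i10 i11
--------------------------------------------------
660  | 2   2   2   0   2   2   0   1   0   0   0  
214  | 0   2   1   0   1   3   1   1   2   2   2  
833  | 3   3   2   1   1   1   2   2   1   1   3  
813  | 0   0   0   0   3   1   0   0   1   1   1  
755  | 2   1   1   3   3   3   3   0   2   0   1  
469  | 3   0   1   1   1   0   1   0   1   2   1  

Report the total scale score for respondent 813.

10

Respondent 813 raw: 0, 0, 0, 0, 3, 1, 0, 0, 1, 1, 1.
Reverse-coded (reverse-coded value = 3 − response):
  item 1: 0
  item 2: 3 − 0 = 3
  item 3: 0
  item 4: 3 − 0 = 3
  item 5: 3 − 3 = 0
  item 6: 1
  item 7: 0
  item 8: 0
  item 9: 1
  item 10: 1
  item 11: 1
Sum = 0 + 3 + 0 + 3 + 0 + 1 + 0 + 0 + 1 + 1 + 1 = 10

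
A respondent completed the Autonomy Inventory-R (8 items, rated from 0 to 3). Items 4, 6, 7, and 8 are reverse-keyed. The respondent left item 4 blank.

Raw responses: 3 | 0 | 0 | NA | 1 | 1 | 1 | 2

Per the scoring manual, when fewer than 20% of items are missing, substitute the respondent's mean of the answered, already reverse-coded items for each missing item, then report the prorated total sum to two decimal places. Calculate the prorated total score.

10.29

Reverse-coded (reversed = (0+3) − raw = 3 − raw):
  item 6: 3 − 1 = 2
  item 7: 3 − 1 = 2
  item 8: 3 − 2 = 1
Completed scored items (7 of 8): 3, 0, 0, 1, 2, 2, 1; sum = 9.
Person mean = 9 / 7 ≈ 1.2857
Prorated total = (9 / 7) × 8 = 10.29 (to 2 dp)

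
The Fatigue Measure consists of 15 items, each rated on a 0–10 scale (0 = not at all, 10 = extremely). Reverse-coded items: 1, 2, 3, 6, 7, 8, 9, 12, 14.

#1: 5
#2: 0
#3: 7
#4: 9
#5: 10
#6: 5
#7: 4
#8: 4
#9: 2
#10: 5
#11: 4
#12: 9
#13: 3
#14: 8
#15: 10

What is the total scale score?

Reversing items 1, 2, 3, 6, 7, 8, 9, 12, and 14 with 10 − raw:
Total = (10−5) + (10−0) + (10−7) + 9 + 10 + (10−5) + (10−4) + (10−4) + (10−2) + 5 + 4 + (10−9) + 3 + (10−8) + 10
      = 5 + 10 + 3 + 9 + 10 + 5 + 6 + 6 + 8 + 5 + 4 + 1 + 3 + 2 + 10 = 87

87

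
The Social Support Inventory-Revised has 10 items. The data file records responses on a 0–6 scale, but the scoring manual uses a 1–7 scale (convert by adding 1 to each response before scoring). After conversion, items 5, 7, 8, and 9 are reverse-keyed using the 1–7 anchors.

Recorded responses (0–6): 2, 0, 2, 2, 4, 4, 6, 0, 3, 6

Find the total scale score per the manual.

Convert to 1–7: 3, 1, 3, 3, 5, 5, 7, 1, 4, 7
Reverse-coded (on a 1–7 scale, reversed = 8 − raw):
  item 5: 8 − 5 = 3
  item 7: 8 − 7 = 1
  item 8: 8 − 1 = 7
  item 9: 8 − 4 = 4
Scored: 3, 1, 3, 3, 3, 5, 1, 7, 4, 7
Total = 37

37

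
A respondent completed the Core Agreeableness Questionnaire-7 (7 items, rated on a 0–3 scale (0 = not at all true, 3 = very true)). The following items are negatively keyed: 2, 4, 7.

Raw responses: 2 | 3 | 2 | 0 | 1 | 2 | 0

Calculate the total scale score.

Negatively keyed items use 3 − raw:
  item 2: 3 − 3 = 0
  item 4: 3 − 0 = 3
  item 7: 3 − 0 = 3
After reverse-coding: 2, 0, 2, 3, 1, 2, 3
Total = 2 + 0 + 2 + 3 + 1 + 2 + 3 = 13

13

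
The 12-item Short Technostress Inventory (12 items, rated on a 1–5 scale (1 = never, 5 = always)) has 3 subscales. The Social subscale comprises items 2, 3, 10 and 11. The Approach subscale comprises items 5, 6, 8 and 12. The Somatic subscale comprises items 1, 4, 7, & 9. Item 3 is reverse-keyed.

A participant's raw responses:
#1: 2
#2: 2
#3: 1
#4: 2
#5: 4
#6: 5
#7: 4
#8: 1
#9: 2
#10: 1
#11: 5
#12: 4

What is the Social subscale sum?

13

Social items: 2, 3, 10, 11.
Of these, item 3 is reverse-keyed; reversed = (1+5) − raw = 6 − raw.
  item 2: 2
  item 3: 6 − 1 = 5
  item 10: 1
  item 11: 5
Sum = 2 + 5 + 1 + 5 = 13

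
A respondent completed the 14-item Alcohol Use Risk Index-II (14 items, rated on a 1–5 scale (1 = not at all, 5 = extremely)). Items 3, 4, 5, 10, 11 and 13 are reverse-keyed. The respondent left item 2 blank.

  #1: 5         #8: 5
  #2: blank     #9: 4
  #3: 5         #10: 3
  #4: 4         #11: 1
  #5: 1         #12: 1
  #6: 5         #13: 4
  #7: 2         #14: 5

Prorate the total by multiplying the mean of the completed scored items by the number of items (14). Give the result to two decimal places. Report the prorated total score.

Reverse-coded (reverse-coded value = 6 − response):
  item 3: 6 − 5 = 1
  item 4: 6 − 4 = 2
  item 5: 6 − 1 = 5
  item 10: 6 − 3 = 3
  item 11: 6 − 1 = 5
  item 13: 6 − 4 = 2
Completed scored items (13 of 14): 5, 1, 2, 5, 5, 2, 5, 4, 3, 5, 1, 2, 5; sum = 45.
Person mean = 45 / 13 ≈ 3.4615
Prorated total = (45 / 13) × 14 = 48.46 (to 2 dp)

48.46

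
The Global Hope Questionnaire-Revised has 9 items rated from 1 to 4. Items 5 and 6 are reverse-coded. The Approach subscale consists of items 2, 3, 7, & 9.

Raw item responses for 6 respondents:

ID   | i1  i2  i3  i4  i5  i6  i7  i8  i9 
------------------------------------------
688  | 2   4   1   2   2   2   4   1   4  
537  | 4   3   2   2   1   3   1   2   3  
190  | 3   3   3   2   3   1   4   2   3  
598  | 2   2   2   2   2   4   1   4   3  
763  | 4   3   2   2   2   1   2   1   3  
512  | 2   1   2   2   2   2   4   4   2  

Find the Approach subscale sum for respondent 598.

Respondent 598 raw: 2, 2, 2, 2, 2, 4, 1, 4, 3.
Approach items: 2, 3, 7, 9.
Reverse-coded (on a 1–4 scale, reversed = 5 − raw):
  item 2: 2
  item 3: 2
  item 7: 1
  item 9: 3
Sum = 2 + 2 + 1 + 3 = 8

8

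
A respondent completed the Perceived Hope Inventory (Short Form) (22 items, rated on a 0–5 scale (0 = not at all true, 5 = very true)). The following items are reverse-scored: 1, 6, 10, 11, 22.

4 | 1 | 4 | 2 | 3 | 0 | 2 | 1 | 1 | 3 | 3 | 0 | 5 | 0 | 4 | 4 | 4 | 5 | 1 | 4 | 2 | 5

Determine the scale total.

53

Apply reverse scoring (reversed = (0+5) − raw = 5 − raw):
  item 1: 5 − 4 = 1
  item 6: 5 − 0 = 5
  item 10: 5 − 3 = 2
  item 11: 5 − 3 = 2
  item 22: 5 − 5 = 0
Scored items: 1, 1, 4, 2, 3, 5, 2, 1, 1, 2, 2, 0, 5, 0, 4, 4, 4, 5, 1, 4, 2, 0
Total = 1 + 1 + 4 + 2 + 3 + 5 + 2 + 1 + 1 + 2 + 2 + 0 + 5 + 0 + 4 + 4 + 4 + 5 + 1 + 4 + 2 + 0 = 53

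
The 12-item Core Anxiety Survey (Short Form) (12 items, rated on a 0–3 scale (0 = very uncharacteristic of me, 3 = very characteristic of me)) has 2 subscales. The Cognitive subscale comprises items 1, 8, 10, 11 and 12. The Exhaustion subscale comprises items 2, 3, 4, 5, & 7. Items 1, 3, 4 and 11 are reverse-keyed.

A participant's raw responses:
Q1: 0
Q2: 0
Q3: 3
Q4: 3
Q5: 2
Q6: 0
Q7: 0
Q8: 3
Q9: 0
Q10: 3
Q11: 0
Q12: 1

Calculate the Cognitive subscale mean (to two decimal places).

Cognitive items: 1, 8, 10, 11, 12.
Of these, items 1 and 11 are reverse-keyed; reverse-coded value = 3 − response.
  item 1: 3 − 0 = 3
  item 8: 3
  item 10: 3
  item 11: 3 − 0 = 3
  item 12: 1
Sum = 3 + 3 + 3 + 3 + 1 = 13
Mean = 13 / 5 = 2.60

2.60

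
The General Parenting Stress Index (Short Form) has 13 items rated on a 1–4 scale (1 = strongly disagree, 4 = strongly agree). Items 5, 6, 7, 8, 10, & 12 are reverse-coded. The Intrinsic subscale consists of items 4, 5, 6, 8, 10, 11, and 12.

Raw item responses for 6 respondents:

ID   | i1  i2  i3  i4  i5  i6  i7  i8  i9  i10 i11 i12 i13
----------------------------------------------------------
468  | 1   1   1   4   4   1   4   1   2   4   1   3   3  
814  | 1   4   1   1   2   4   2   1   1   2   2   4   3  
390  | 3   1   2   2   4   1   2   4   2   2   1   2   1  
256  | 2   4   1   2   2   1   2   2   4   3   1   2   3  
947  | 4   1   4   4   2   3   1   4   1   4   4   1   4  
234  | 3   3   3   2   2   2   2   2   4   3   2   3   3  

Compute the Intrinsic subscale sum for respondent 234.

Respondent 234 raw: 3, 3, 3, 2, 2, 2, 2, 2, 4, 3, 2, 3, 3.
Intrinsic items: 4, 5, 6, 8, 10, 11, 12.
Reverse-coded (on a 1–4 scale, reversed = 5 − raw):
  item 4: 2
  item 5: 5 − 2 = 3
  item 6: 5 − 2 = 3
  item 8: 5 − 2 = 3
  item 10: 5 − 3 = 2
  item 11: 2
  item 12: 5 − 3 = 2
Sum = 2 + 3 + 3 + 3 + 2 + 2 + 2 = 17

17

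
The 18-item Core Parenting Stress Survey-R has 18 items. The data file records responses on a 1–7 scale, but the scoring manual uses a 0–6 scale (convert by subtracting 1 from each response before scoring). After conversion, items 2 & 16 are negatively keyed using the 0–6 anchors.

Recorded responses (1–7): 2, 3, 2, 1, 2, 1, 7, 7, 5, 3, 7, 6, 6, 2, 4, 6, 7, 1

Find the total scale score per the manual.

52

Convert to 0–6: 1, 2, 1, 0, 1, 0, 6, 6, 4, 2, 6, 5, 5, 1, 3, 5, 6, 0
Reverse-coded (reversed = (0+6) − raw = 6 − raw):
  item 2: 6 − 2 = 4
  item 16: 6 − 5 = 1
Scored: 1, 4, 1, 0, 1, 0, 6, 6, 4, 2, 6, 5, 5, 1, 3, 1, 6, 0
Total = 52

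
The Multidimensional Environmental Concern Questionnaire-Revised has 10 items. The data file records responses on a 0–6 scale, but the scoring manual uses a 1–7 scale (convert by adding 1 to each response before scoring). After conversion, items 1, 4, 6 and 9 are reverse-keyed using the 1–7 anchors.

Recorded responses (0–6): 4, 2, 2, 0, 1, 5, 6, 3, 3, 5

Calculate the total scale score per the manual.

Convert to 1–7: 5, 3, 3, 1, 2, 6, 7, 4, 4, 6
Reverse-coded (reversed = (1+7) − raw = 8 − raw):
  item 1: 8 − 5 = 3
  item 4: 8 − 1 = 7
  item 6: 8 − 6 = 2
  item 9: 8 − 4 = 4
Scored: 3, 3, 3, 7, 2, 2, 7, 4, 4, 6
Total = 41

41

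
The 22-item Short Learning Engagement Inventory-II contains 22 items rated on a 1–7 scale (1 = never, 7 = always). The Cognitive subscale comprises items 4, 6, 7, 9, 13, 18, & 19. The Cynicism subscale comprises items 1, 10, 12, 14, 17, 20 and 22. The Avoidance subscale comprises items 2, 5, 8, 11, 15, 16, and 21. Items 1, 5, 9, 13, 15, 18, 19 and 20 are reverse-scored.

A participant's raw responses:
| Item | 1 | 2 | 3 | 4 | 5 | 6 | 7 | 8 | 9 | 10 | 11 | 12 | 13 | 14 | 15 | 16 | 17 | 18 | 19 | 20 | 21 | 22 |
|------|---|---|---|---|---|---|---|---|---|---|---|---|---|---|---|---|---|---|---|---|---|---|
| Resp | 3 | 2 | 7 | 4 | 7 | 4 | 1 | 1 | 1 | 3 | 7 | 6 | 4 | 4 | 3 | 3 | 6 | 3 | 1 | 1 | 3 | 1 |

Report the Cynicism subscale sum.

32

Cynicism items: 1, 10, 12, 14, 17, 20, 22.
Of these, items 1 and 20 are reverse-scored; on a 1–7 scale, reversed = 8 − raw.
  item 1: 8 − 3 = 5
  item 10: 3
  item 12: 6
  item 14: 4
  item 17: 6
  item 20: 8 − 1 = 7
  item 22: 1
Sum = 5 + 3 + 6 + 4 + 6 + 7 + 1 = 32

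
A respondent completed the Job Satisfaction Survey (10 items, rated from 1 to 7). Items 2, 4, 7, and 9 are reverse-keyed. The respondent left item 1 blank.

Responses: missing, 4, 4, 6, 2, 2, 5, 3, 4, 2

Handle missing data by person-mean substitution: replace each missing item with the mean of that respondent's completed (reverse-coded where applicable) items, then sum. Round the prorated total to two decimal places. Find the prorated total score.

28.89

Reverse-coded (reverse-coded value = 8 − response):
  item 2: 8 − 4 = 4
  item 4: 8 − 6 = 2
  item 7: 8 − 5 = 3
  item 9: 8 − 4 = 4
Completed scored items (9 of 10): 4, 4, 2, 2, 2, 3, 3, 4, 2; sum = 26.
Person mean = 26 / 9 ≈ 2.8889
Prorated total = (26 / 9) × 10 = 28.89 (to 2 dp)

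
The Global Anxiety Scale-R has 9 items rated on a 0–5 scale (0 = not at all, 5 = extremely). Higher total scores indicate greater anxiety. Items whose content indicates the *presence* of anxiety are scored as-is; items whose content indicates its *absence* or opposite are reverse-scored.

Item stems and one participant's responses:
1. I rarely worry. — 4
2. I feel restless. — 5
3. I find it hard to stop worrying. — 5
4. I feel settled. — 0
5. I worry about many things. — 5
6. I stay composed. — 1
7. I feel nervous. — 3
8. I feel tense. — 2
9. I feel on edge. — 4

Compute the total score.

34

Items 1, 4, 6 describe the absence/opposite of anxiety → reverse-score.
on a 0–5 scale, reversed = 5 − raw.
  item 1: 5 − 4 = 1
  item 2: 5
  item 3: 5
  item 4: 5 − 0 = 5
  item 5: 5
  item 6: 5 − 1 = 4
  item 7: 3
  item 8: 2
  item 9: 4
Total = 1 + 5 + 5 + 5 + 5 + 4 + 3 + 2 + 4 = 34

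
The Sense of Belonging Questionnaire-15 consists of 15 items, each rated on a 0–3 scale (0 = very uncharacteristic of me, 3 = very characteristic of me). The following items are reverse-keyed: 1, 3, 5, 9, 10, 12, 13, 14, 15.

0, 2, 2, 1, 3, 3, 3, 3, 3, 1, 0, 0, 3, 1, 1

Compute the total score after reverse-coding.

Reversing items 1, 3, 5, 9, 10, 12, 13, 14, & 15 with 3 − raw:
Total = (3−0) + 2 + (3−2) + 1 + (3−3) + 3 + 3 + 3 + (3−3) + (3−1) + 0 + (3−0) + (3−3) + (3−1) + (3−1)
      = 3 + 2 + 1 + 1 + 0 + 3 + 3 + 3 + 0 + 2 + 0 + 3 + 0 + 2 + 2 = 25

25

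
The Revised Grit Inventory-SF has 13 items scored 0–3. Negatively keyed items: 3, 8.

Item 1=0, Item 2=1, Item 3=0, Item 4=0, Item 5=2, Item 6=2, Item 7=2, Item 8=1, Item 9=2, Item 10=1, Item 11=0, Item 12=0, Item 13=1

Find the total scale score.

16

Negatively keyed items use 3 − raw:
  item 3: 3 − 0 = 3
  item 8: 3 − 1 = 2
After reverse-coding: 0, 1, 3, 0, 2, 2, 2, 2, 2, 1, 0, 0, 1
Total = 0 + 1 + 3 + 0 + 2 + 2 + 2 + 2 + 2 + 1 + 0 + 0 + 1 = 16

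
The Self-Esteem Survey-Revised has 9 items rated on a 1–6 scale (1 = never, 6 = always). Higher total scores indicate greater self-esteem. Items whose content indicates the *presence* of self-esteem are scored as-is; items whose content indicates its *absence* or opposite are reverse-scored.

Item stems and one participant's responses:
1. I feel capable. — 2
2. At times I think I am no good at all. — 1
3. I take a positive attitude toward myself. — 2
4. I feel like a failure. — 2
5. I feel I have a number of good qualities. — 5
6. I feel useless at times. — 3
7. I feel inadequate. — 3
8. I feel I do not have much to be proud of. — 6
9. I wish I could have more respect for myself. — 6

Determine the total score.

Items 2, 4, 6, 7, 8, 9 describe the absence/opposite of self-esteem → reverse-score.
on a 1–6 scale, reversed = 7 − raw.
  item 1: 2
  item 2: 7 − 1 = 6
  item 3: 2
  item 4: 7 − 2 = 5
  item 5: 5
  item 6: 7 − 3 = 4
  item 7: 7 − 3 = 4
  item 8: 7 − 6 = 1
  item 9: 7 − 6 = 1
Total = 2 + 6 + 2 + 5 + 5 + 4 + 4 + 1 + 1 = 30

30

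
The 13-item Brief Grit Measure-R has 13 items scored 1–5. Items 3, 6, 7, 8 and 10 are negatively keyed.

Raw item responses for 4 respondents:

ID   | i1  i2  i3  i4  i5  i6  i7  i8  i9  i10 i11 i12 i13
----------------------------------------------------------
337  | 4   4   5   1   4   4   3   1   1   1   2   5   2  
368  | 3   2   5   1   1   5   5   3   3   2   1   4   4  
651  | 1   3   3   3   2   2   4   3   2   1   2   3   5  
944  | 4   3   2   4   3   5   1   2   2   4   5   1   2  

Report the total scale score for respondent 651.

38

Respondent 651 raw: 1, 3, 3, 3, 2, 2, 4, 3, 2, 1, 2, 3, 5.
Reverse-coded (reversed = (1+5) − raw = 6 − raw):
  item 1: 1
  item 2: 3
  item 3: 6 − 3 = 3
  item 4: 3
  item 5: 2
  item 6: 6 − 2 = 4
  item 7: 6 − 4 = 2
  item 8: 6 − 3 = 3
  item 9: 2
  item 10: 6 − 1 = 5
  item 11: 2
  item 12: 3
  item 13: 5
Sum = 1 + 3 + 3 + 3 + 2 + 4 + 2 + 3 + 2 + 5 + 2 + 3 + 5 = 38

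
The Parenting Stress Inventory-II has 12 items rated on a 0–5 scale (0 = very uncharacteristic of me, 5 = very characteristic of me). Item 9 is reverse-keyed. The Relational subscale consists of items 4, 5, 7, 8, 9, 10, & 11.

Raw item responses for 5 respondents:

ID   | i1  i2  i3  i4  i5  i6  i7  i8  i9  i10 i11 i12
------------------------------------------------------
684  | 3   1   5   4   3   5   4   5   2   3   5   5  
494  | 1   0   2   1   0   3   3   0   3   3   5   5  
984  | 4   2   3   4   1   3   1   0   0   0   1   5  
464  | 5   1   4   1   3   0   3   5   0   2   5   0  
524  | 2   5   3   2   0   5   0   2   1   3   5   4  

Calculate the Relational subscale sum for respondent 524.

Respondent 524 raw: 2, 5, 3, 2, 0, 5, 0, 2, 1, 3, 5, 4.
Relational items: 4, 5, 7, 8, 9, 10, 11.
Reverse-coded (on a 0–5 scale, reversed = 5 − raw):
  item 4: 2
  item 5: 0
  item 7: 0
  item 8: 2
  item 9: 5 − 1 = 4
  item 10: 3
  item 11: 5
Sum = 2 + 0 + 0 + 2 + 4 + 3 + 5 = 16

16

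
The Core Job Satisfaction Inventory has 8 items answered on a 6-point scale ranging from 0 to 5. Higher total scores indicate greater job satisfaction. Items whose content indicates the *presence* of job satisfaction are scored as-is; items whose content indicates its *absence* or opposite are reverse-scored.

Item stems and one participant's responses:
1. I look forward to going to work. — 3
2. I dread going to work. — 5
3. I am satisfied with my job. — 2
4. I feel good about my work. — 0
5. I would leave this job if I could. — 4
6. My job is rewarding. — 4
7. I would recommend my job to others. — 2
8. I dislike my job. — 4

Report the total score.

Items 2, 5, 8 describe the absence/opposite of job satisfaction → reverse-score.
reversed = (0+5) − raw = 5 − raw.
  item 1: 3
  item 2: 5 − 5 = 0
  item 3: 2
  item 4: 0
  item 5: 5 − 4 = 1
  item 6: 4
  item 7: 2
  item 8: 5 − 4 = 1
Total = 3 + 0 + 2 + 0 + 1 + 4 + 2 + 1 = 13

13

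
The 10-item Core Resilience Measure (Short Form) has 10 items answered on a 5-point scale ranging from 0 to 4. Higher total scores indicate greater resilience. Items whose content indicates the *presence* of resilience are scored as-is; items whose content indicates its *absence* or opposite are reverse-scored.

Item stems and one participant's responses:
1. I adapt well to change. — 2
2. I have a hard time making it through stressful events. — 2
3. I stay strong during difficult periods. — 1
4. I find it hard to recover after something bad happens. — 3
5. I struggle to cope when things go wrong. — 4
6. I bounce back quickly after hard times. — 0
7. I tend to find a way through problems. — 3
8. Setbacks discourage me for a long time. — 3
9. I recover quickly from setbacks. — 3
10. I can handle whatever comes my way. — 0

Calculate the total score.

Items 2, 4, 5, 8 describe the absence/opposite of resilience → reverse-score.
on a 0–4 scale, reversed = 4 − raw.
  item 1: 2
  item 2: 4 − 2 = 2
  item 3: 1
  item 4: 4 − 3 = 1
  item 5: 4 − 4 = 0
  item 6: 0
  item 7: 3
  item 8: 4 − 3 = 1
  item 9: 3
  item 10: 0
Total = 2 + 2 + 1 + 1 + 0 + 0 + 3 + 1 + 3 + 0 = 13

13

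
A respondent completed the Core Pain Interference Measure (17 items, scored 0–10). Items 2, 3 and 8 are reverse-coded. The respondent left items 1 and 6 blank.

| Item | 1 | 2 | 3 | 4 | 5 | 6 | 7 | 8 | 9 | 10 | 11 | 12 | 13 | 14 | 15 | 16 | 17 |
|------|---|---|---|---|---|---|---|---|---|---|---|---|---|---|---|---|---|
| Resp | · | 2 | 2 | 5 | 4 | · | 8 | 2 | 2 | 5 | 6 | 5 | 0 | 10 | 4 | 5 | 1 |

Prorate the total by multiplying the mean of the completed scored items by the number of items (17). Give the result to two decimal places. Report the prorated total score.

Reverse-coded (on a 0–10 scale, reversed = 10 − raw):
  item 2: 10 − 2 = 8
  item 3: 10 − 2 = 8
  item 8: 10 − 2 = 8
Completed scored items (15 of 17): 8, 8, 5, 4, 8, 8, 2, 5, 6, 5, 0, 10, 4, 5, 1; sum = 79.
Person mean = 79 / 15 ≈ 5.2667
Prorated total = (79 / 15) × 17 = 89.53 (to 2 dp)

89.53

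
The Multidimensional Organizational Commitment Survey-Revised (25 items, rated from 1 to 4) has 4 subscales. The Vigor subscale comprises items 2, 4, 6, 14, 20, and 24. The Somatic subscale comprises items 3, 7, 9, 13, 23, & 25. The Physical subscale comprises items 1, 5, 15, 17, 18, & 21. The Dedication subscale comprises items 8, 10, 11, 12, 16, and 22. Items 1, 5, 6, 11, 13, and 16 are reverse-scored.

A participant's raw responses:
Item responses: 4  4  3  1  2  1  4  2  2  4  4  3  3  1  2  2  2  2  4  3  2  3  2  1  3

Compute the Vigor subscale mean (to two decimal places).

Vigor items: 2, 4, 6, 14, 20, 24.
Of these, item 6 is reverse-scored; reversed = (1+4) − raw = 5 − raw.
  item 2: 4
  item 4: 1
  item 6: 5 − 1 = 4
  item 14: 1
  item 20: 3
  item 24: 1
Sum = 4 + 1 + 4 + 1 + 3 + 1 = 14
Mean = 14 / 6 = 2.33

2.33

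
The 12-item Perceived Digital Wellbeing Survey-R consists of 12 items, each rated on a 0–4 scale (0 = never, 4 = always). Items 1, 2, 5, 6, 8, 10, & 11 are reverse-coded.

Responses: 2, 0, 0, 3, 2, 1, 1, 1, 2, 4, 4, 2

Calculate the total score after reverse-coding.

Reverse-coded items use 4 − raw:
  item 1: 4 − 2 = 2
  item 2: 4 − 0 = 4
  item 5: 4 − 2 = 2
  item 6: 4 − 1 = 3
  item 8: 4 − 1 = 3
  item 10: 4 − 4 = 0
  item 11: 4 − 4 = 0
Scored items: 2, 4, 0, 3, 2, 3, 1, 3, 2, 0, 0, 2
Total = 2 + 4 + 0 + 3 + 2 + 3 + 1 + 3 + 2 + 0 + 0 + 2 = 22

22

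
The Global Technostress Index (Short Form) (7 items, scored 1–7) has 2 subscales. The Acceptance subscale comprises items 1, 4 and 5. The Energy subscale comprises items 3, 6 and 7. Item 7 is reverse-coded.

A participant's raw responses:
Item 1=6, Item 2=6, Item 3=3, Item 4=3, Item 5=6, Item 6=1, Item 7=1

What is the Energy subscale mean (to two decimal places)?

3.67

Energy items: 3, 6, 7.
Of these, item 7 is reverse-coded; reverse-coded value = 8 − response.
  item 3: 3
  item 6: 1
  item 7: 8 − 1 = 7
Sum = 3 + 1 + 7 = 11
Mean = 11 / 3 = 3.67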